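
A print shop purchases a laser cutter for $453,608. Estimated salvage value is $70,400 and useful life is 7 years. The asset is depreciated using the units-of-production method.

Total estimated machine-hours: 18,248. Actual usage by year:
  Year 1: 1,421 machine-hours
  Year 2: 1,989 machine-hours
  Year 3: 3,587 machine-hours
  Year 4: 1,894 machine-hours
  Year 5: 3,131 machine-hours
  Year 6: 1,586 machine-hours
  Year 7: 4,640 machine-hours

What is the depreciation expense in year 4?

Depreciable base = $453,608 − $70,400 = $383,208.
Rate = $383,208 / 18,248 machine-hours = $21 per machine-hour.
Year 1: 1,421 × $21 = $29,841. Book value $423,767.
Year 2: 1,989 × $21 = $41,769. Book value $381,998.
Year 3: 3,587 × $21 = $75,327. Book value $306,671.
Year 4: 1,894 × $21 = $39,774. Book value $266,897.

$39,774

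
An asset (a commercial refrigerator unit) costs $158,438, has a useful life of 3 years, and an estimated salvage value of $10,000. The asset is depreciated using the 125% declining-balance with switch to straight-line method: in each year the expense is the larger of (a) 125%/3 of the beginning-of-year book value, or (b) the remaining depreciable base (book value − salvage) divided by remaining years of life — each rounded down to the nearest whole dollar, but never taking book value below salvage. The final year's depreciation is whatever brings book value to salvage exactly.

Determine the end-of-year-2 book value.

Depreciable base = $158,438 − $10,000 = $148,438.
Year 1: DB = ⌊$158,438 × 125%/3⌋ = $66,015; SL = ⌊$148,438/3⌋ = $49,479 → take DB $66,015. Book value $92,423.
Year 2: DB = ⌊$92,423 × 125%/3⌋ = $38,509; SL = ⌊$82,423/2⌋ = $41,211 → take SL $41,211. Book value $51,212.

$51,212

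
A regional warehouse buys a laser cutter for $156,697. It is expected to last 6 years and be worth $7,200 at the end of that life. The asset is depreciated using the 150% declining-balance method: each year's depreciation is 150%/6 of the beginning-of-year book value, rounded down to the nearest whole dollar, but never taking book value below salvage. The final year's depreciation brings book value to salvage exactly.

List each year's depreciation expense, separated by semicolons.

$39,174; $29,380; $22,035; $16,527; $12,395; $29,986

Depreciable base = $156,697 − $7,200 = $149,497.
Year 1: ⌊$156,697 × 150%/6⌋ = $39,174. Book value $117,523.
Year 2: ⌊$117,523 × 150%/6⌋ = $29,380. Book value $88,143.
Year 3: ⌊$88,143 × 150%/6⌋ = $22,035. Book value $66,108.
Year 4: ⌊$66,108 × 150%/6⌋ = $16,527. Book value $49,581.
Year 5: ⌊$49,581 × 150%/6⌋ = $12,395. Book value $37,186.
Year 6 (final): $37,186 − $7,200 = $29,986. Book value $7,200.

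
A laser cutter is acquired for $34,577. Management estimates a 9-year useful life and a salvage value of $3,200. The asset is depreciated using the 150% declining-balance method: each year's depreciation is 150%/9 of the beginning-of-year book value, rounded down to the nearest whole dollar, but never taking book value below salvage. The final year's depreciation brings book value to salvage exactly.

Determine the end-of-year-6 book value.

$11,581

Depreciable base = $34,577 − $3,200 = $31,377.
Year 1: ⌊$34,577 × 150%/9⌋ = $5,762. Book value $28,815.
Year 2: ⌊$28,815 × 150%/9⌋ = $4,802. Book value $24,013.
Year 3: ⌊$24,013 × 150%/9⌋ = $4,002. Book value $20,011.
Year 4: ⌊$20,011 × 150%/9⌋ = $3,335. Book value $16,676.
Year 5: ⌊$16,676 × 150%/9⌋ = $2,779. Book value $13,897.
Year 6: ⌊$13,897 × 150%/9⌋ = $2,316. Book value $11,581.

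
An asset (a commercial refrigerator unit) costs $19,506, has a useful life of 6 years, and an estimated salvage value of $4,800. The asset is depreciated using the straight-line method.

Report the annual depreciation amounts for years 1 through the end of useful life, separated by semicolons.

$2,451; $2,451; $2,451; $2,451; $2,451; $2,451

Depreciable base = $19,506 − $4,800 = $14,706.
Annual expense = $14,706 / 6 = $2,451.
End of year 1: book value $17,055.
End of year 2: book value $14,604.
End of year 3: book value $12,153.
End of year 4: book value $9,702.
End of year 5: book value $7,251.
End of year 6: book value $4,800.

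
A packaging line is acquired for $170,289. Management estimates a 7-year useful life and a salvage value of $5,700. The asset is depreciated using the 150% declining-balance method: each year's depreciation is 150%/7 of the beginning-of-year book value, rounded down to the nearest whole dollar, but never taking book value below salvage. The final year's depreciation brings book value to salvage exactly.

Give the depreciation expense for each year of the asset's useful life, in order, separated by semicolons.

Depreciable base = $170,289 − $5,700 = $164,589.
Year 1: ⌊$170,289 × 150%/7⌋ = $36,490. Book value $133,799.
Year 2: ⌊$133,799 × 150%/7⌋ = $28,671. Book value $105,128.
Year 3: ⌊$105,128 × 150%/7⌋ = $22,527. Book value $82,601.
Year 4: ⌊$82,601 × 150%/7⌋ = $17,700. Book value $64,901.
Year 5: ⌊$64,901 × 150%/7⌋ = $13,907. Book value $50,994.
Year 6: ⌊$50,994 × 150%/7⌋ = $10,927. Book value $40,067.
Year 7 (final): $40,067 − $5,700 = $34,367. Book value $5,700.

$36,490; $28,671; $22,527; $17,700; $13,907; $10,927; $34,367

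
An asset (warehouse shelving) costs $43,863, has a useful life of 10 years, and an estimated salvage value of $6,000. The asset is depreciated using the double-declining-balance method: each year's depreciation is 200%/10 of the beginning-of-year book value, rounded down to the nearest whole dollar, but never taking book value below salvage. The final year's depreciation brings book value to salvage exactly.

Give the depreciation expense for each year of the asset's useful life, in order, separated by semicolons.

Depreciable base = $43,863 − $6,000 = $37,863.
Year 1: ⌊$43,863 × 200%/10⌋ = $8,772. Book value $35,091.
Year 2: ⌊$35,091 × 200%/10⌋ = $7,018. Book value $28,073.
Year 3: ⌊$28,073 × 200%/10⌋ = $5,614. Book value $22,459.
Year 4: ⌊$22,459 × 200%/10⌋ = $4,491. Book value $17,968.
Year 5: ⌊$17,968 × 200%/10⌋ = $3,593. Book value $14,375.
Year 6: ⌊$14,375 × 200%/10⌋ = $2,875. Book value $11,500.
Year 7: ⌊$11,500 × 200%/10⌋ = $2,300. Book value $9,200.
Year 8: ⌊$9,200 × 200%/10⌋ = $1,840. Book value $7,360.
Year 9: ⌊$7,360 × 200%/10⌋ = $1,472, capped at $1,360. Book value $6,000.
Year 10 (final): $6,000 − $6,000 = $0. Book value $6,000.

$8,772; $7,018; $5,614; $4,491; $3,593; $2,875; $2,300; $1,840; $1,360; $0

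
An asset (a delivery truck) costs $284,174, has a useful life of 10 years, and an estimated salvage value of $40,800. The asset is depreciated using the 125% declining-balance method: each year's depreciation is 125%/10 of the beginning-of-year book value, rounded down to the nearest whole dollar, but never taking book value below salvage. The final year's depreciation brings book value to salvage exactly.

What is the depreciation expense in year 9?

$12,205

Depreciable base = $284,174 − $40,800 = $243,374.
Year 1: ⌊$284,174 × 125%/10⌋ = $35,521. Book value $248,653.
Year 2: ⌊$248,653 × 125%/10⌋ = $31,081. Book value $217,572.
Year 3: ⌊$217,572 × 125%/10⌋ = $27,196. Book value $190,376.
Year 4: ⌊$190,376 × 125%/10⌋ = $23,797. Book value $166,579.
Year 5: ⌊$166,579 × 125%/10⌋ = $20,822. Book value $145,757.
Year 6: ⌊$145,757 × 125%/10⌋ = $18,219. Book value $127,538.
Year 7: ⌊$127,538 × 125%/10⌋ = $15,942. Book value $111,596.
Year 8: ⌊$111,596 × 125%/10⌋ = $13,949. Book value $97,647.
Year 9: ⌊$97,647 × 125%/10⌋ = $12,205. Book value $85,442.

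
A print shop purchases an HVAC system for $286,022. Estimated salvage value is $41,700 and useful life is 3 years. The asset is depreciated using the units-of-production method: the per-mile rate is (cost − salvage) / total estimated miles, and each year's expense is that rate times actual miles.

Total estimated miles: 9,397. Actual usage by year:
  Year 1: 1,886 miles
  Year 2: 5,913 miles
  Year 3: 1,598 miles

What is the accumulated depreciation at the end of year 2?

$202,774

Depreciable base = $286,022 − $41,700 = $244,322.
Rate = $244,322 / 9,397 miles = $26 per mile.
Year 1: 1,886 × $26 = $49,036. Book value $236,986.
Year 2: 5,913 × $26 = $153,738. Book value $83,248.
Accumulated through year 2 = $286,022 − $83,248 = $202,774.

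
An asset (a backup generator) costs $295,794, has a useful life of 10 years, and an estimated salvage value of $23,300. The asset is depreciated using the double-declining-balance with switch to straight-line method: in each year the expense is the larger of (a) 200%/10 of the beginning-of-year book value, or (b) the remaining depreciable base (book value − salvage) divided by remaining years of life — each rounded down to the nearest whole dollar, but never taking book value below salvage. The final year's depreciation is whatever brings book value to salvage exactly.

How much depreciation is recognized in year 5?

Depreciable base = $295,794 − $23,300 = $272,494.
Year 1: DB = ⌊$295,794 × 200%/10⌋ = $59,158; SL = ⌊$272,494/10⌋ = $27,249 → take DB $59,158. Book value $236,636.
Year 2: DB = ⌊$236,636 × 200%/10⌋ = $47,327; SL = ⌊$213,336/9⌋ = $23,704 → take DB $47,327. Book value $189,309.
Year 3: DB = ⌊$189,309 × 200%/10⌋ = $37,861; SL = ⌊$166,009/8⌋ = $20,751 → take DB $37,861. Book value $151,448.
Year 4: DB = ⌊$151,448 × 200%/10⌋ = $30,289; SL = ⌊$128,148/7⌋ = $18,306 → take DB $30,289. Book value $121,159.
Year 5: DB = ⌊$121,159 × 200%/10⌋ = $24,231; SL = ⌊$97,859/6⌋ = $16,309 → take DB $24,231. Book value $96,928.

$24,231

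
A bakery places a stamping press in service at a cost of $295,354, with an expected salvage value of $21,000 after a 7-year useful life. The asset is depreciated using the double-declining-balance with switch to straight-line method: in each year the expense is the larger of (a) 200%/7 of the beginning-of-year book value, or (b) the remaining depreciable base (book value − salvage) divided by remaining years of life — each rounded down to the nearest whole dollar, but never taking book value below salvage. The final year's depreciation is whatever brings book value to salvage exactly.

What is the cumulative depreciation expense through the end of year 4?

Depreciable base = $295,354 − $21,000 = $274,354.
Year 1: DB = ⌊$295,354 × 200%/7⌋ = $84,386; SL = ⌊$274,354/7⌋ = $39,193 → take DB $84,386. Book value $210,968.
Year 2: DB = ⌊$210,968 × 200%/7⌋ = $60,276; SL = ⌊$189,968/6⌋ = $31,661 → take DB $60,276. Book value $150,692.
Year 3: DB = ⌊$150,692 × 200%/7⌋ = $43,054; SL = ⌊$129,692/5⌋ = $25,938 → take DB $43,054. Book value $107,638.
Year 4: DB = ⌊$107,638 × 200%/7⌋ = $30,753; SL = ⌊$86,638/4⌋ = $21,659 → take DB $30,753. Book value $76,885.
Accumulated through year 4 = $295,354 − $76,885 = $218,469.

$218,469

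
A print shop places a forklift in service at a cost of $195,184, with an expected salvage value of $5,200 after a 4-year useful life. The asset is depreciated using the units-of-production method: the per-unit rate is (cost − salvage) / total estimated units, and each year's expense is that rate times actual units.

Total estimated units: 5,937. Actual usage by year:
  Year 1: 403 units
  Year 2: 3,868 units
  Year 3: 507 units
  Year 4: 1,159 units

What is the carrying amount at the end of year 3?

$42,288

Depreciable base = $195,184 − $5,200 = $189,984.
Rate = $189,984 / 5,937 units = $32 per unit.
Year 1: 403 × $32 = $12,896. Book value $182,288.
Year 2: 3,868 × $32 = $123,776. Book value $58,512.
Year 3: 507 × $32 = $16,224. Book value $42,288.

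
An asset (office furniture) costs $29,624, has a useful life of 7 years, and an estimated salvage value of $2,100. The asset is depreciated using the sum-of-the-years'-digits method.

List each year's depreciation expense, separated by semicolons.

Depreciable base = $29,624 − $2,100 = $27,524.
Sum of the years' digits = 7+6+5+4+3+2+1 = 28.
Year 1: $27,524 × 7/28 = $6,881. Book value $22,743.
Year 2: $27,524 × 6/28 = $5,898. Book value $16,845.
Year 3: $27,524 × 5/28 = $4,915. Book value $11,930.
Year 4: $27,524 × 4/28 = $3,932. Book value $7,998.
Year 5: $27,524 × 3/28 = $2,949. Book value $5,049.
Year 6: $27,524 × 2/28 = $1,966. Book value $3,083.
Year 7: $27,524 × 1/28 = $983. Book value $2,100.

$6,881; $5,898; $4,915; $3,932; $2,949; $1,966; $983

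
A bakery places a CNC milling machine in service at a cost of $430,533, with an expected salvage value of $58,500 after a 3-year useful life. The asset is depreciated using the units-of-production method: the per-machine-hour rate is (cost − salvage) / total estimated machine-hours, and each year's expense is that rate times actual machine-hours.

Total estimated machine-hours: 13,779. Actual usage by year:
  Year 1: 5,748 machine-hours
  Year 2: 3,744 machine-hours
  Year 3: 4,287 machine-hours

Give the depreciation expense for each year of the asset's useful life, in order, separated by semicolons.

$155,196; $101,088; $115,749

Depreciable base = $430,533 − $58,500 = $372,033.
Rate = $372,033 / 13,779 machine-hours = $27 per machine-hour.
Year 1: 5,748 × $27 = $155,196. Book value $275,337.
Year 2: 3,744 × $27 = $101,088. Book value $174,249.
Year 3: 4,287 × $27 = $115,749. Book value $58,500.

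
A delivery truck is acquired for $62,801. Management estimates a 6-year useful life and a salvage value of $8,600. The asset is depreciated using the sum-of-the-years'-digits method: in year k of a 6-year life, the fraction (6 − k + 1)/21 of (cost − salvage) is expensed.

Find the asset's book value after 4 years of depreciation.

Depreciable base = $62,801 − $8,600 = $54,201.
Sum of the years' digits = 6+5+4+3+2+1 = 21.
Year 1: $54,201 × 6/21 = $15,486. Book value $47,315.
Year 2: $54,201 × 5/21 = $12,905. Book value $34,410.
Year 3: $54,201 × 4/21 = $10,324. Book value $24,086.
Year 4: $54,201 × 3/21 = $7,743. Book value $16,343.

$16,343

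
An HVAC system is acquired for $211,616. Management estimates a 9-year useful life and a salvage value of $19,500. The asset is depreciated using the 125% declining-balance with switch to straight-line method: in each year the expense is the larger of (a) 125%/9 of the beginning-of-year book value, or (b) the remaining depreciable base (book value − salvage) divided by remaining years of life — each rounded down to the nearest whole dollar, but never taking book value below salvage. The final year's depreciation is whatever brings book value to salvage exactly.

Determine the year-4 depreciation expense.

$19,270

Depreciable base = $211,616 − $19,500 = $192,116.
Year 1: DB = ⌊$211,616 × 125%/9⌋ = $29,391; SL = ⌊$192,116/9⌋ = $21,346 → take DB $29,391. Book value $182,225.
Year 2: DB = ⌊$182,225 × 125%/9⌋ = $25,309; SL = ⌊$162,725/8⌋ = $20,340 → take DB $25,309. Book value $156,916.
Year 3: DB = ⌊$156,916 × 125%/9⌋ = $21,793; SL = ⌊$137,416/7⌋ = $19,630 → take DB $21,793. Book value $135,123.
Year 4: DB = ⌊$135,123 × 125%/9⌋ = $18,767; SL = ⌊$115,623/6⌋ = $19,270 → take SL $19,270. Book value $115,853.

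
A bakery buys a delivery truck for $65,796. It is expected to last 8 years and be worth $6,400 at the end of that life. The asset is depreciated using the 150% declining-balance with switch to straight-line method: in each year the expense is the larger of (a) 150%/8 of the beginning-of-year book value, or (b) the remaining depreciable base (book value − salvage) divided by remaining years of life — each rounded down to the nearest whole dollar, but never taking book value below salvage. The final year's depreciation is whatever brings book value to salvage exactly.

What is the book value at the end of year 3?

Depreciable base = $65,796 − $6,400 = $59,396.
Year 1: DB = ⌊$65,796 × 150%/8⌋ = $12,336; SL = ⌊$59,396/8⌋ = $7,424 → take DB $12,336. Book value $53,460.
Year 2: DB = ⌊$53,460 × 150%/8⌋ = $10,023; SL = ⌊$47,060/7⌋ = $6,722 → take DB $10,023. Book value $43,437.
Year 3: DB = ⌊$43,437 × 150%/8⌋ = $8,144; SL = ⌊$37,037/6⌋ = $6,172 → take DB $8,144. Book value $35,293.

$35,293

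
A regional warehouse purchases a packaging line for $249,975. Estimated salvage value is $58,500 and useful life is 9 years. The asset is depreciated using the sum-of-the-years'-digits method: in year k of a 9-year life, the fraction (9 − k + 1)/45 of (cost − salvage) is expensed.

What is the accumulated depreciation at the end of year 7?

$178,710

Depreciable base = $249,975 − $58,500 = $191,475.
Sum of the years' digits = 9+8+7+6+5+4+3+2+1 = 45.
Year 1: $191,475 × 9/45 = $38,295. Book value $211,680.
Year 2: $191,475 × 8/45 = $34,040. Book value $177,640.
Year 3: $191,475 × 7/45 = $29,785. Book value $147,855.
Year 4: $191,475 × 6/45 = $25,530. Book value $122,325.
Year 5: $191,475 × 5/45 = $21,275. Book value $101,050.
Year 6: $191,475 × 4/45 = $17,020. Book value $84,030.
Year 7: $191,475 × 3/45 = $12,765. Book value $71,265.
Accumulated through year 7 = $249,975 − $71,265 = $178,710.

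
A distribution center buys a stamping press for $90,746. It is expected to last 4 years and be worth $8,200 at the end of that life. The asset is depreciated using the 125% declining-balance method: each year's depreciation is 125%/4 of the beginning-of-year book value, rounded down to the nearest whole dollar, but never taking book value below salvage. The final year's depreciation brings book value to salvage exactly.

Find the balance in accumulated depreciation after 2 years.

$47,854

Depreciable base = $90,746 − $8,200 = $82,546.
Year 1: ⌊$90,746 × 125%/4⌋ = $28,358. Book value $62,388.
Year 2: ⌊$62,388 × 125%/4⌋ = $19,496. Book value $42,892.
Accumulated through year 2 = $90,746 − $42,892 = $47,854.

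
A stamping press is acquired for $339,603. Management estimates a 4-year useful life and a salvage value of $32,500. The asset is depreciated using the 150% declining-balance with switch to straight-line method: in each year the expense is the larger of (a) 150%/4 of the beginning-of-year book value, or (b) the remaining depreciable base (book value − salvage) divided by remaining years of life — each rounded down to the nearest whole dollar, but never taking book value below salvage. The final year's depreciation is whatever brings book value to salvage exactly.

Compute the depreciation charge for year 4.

Depreciable base = $339,603 − $32,500 = $307,103.
Year 1: DB = ⌊$339,603 × 150%/4⌋ = $127,351; SL = ⌊$307,103/4⌋ = $76,775 → take DB $127,351. Book value $212,252.
Year 2: DB = ⌊$212,252 × 150%/4⌋ = $79,594; SL = ⌊$179,752/3⌋ = $59,917 → take DB $79,594. Book value $132,658.
Year 3: DB = ⌊$132,658 × 150%/4⌋ = $49,746; SL = ⌊$100,158/2⌋ = $50,079 → take SL $50,079. Book value $82,579.
Year 4 (final): $82,579 − $32,500 = $50,079. Book value $32,500.

$50,079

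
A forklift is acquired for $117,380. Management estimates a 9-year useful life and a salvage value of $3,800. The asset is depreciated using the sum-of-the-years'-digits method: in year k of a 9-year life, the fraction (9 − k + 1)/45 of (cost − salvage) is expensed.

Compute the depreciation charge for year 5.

$12,620

Depreciable base = $117,380 − $3,800 = $113,580.
Sum of the years' digits = 9+8+7+6+5+4+3+2+1 = 45.
Year 1: $113,580 × 9/45 = $22,716. Book value $94,664.
Year 2: $113,580 × 8/45 = $20,192. Book value $74,472.
Year 3: $113,580 × 7/45 = $17,668. Book value $56,804.
Year 4: $113,580 × 6/45 = $15,144. Book value $41,660.
Year 5: $113,580 × 5/45 = $12,620. Book value $29,040.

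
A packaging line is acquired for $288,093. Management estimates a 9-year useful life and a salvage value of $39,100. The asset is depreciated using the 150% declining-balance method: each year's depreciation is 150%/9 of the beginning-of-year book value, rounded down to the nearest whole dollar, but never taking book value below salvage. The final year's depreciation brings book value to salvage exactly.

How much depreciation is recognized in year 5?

Depreciable base = $288,093 − $39,100 = $248,993.
Year 1: ⌊$288,093 × 150%/9⌋ = $48,015. Book value $240,078.
Year 2: ⌊$240,078 × 150%/9⌋ = $40,013. Book value $200,065.
Year 3: ⌊$200,065 × 150%/9⌋ = $33,344. Book value $166,721.
Year 4: ⌊$166,721 × 150%/9⌋ = $27,786. Book value $138,935.
Year 5: ⌊$138,935 × 150%/9⌋ = $23,155. Book value $115,780.

$23,155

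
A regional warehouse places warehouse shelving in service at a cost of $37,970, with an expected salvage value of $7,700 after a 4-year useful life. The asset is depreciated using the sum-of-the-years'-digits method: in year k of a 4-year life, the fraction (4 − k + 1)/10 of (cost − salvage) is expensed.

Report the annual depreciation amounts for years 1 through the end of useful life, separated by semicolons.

$12,108; $9,081; $6,054; $3,027

Depreciable base = $37,970 − $7,700 = $30,270.
Sum of the years' digits = 4+3+2+1 = 10.
Year 1: $30,270 × 4/10 = $12,108. Book value $25,862.
Year 2: $30,270 × 3/10 = $9,081. Book value $16,781.
Year 3: $30,270 × 2/10 = $6,054. Book value $10,727.
Year 4: $30,270 × 1/10 = $3,027. Book value $7,700.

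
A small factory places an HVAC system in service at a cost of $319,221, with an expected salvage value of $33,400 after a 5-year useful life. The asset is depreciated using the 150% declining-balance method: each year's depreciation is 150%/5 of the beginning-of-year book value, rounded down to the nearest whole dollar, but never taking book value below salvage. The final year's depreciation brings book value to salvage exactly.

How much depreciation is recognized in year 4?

$32,848

Depreciable base = $319,221 − $33,400 = $285,821.
Year 1: ⌊$319,221 × 150%/5⌋ = $95,766. Book value $223,455.
Year 2: ⌊$223,455 × 150%/5⌋ = $67,036. Book value $156,419.
Year 3: ⌊$156,419 × 150%/5⌋ = $46,925. Book value $109,494.
Year 4: ⌊$109,494 × 150%/5⌋ = $32,848. Book value $76,646.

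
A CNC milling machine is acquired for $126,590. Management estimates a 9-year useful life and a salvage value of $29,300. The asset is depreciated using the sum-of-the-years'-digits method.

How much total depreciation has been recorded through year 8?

Depreciable base = $126,590 − $29,300 = $97,290.
Sum of the years' digits = 9+8+7+6+5+4+3+2+1 = 45.
Year 1: $97,290 × 9/45 = $19,458. Book value $107,132.
Year 2: $97,290 × 8/45 = $17,296. Book value $89,836.
Year 3: $97,290 × 7/45 = $15,134. Book value $74,702.
Year 4: $97,290 × 6/45 = $12,972. Book value $61,730.
Year 5: $97,290 × 5/45 = $10,810. Book value $50,920.
Year 6: $97,290 × 4/45 = $8,648. Book value $42,272.
Year 7: $97,290 × 3/45 = $6,486. Book value $35,786.
Year 8: $97,290 × 2/45 = $4,324. Book value $31,462.
Accumulated through year 8 = $126,590 − $31,462 = $95,128.

$95,128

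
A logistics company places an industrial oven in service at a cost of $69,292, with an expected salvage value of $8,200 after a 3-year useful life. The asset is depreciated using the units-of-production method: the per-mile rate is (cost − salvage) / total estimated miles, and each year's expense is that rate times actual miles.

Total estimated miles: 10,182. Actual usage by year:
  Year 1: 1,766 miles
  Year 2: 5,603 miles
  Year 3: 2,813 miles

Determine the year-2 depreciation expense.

$33,618

Depreciable base = $69,292 − $8,200 = $61,092.
Rate = $61,092 / 10,182 miles = $6 per mile.
Year 1: 1,766 × $6 = $10,596. Book value $58,696.
Year 2: 5,603 × $6 = $33,618. Book value $25,078.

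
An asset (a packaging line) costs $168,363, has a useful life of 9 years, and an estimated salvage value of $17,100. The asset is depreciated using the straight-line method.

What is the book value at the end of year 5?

Depreciable base = $168,363 − $17,100 = $151,263.
Annual expense = $151,263 / 9 = $16,807.
End of year 1: book value $151,556.
End of year 2: book value $134,749.
End of year 3: book value $117,942.
End of year 4: book value $101,135.
End of year 5: book value $84,328.

$84,328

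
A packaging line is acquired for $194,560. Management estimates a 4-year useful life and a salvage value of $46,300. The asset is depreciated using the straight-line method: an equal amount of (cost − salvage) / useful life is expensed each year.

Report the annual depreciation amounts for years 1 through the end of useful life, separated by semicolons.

Depreciable base = $194,560 − $46,300 = $148,260.
Annual expense = $148,260 / 4 = $37,065.
End of year 1: book value $157,495.
End of year 2: book value $120,430.
End of year 3: book value $83,365.
End of year 4: book value $46,300.

$37,065; $37,065; $37,065; $37,065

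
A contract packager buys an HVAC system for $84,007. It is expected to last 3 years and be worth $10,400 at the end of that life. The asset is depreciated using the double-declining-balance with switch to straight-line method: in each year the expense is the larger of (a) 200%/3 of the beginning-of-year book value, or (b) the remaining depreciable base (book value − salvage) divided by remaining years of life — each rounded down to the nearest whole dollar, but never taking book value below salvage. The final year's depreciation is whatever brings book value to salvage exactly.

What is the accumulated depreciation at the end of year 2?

$73,607

Depreciable base = $84,007 − $10,400 = $73,607.
Year 1: DB = ⌊$84,007 × 200%/3⌋ = $56,004; SL = ⌊$73,607/3⌋ = $24,535 → take DB $56,004. Book value $28,003.
Year 2: DB = ⌊$28,003 × 200%/3⌋ = $18,668; SL = ⌊$17,603/2⌋ = $8,801 → take DB $18,668, capped at $17,603. Book value $10,400.
Accumulated through year 2 = $84,007 − $10,400 = $73,607.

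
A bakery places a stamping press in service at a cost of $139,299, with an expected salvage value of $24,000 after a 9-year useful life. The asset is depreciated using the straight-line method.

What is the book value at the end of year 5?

$75,244

Depreciable base = $139,299 − $24,000 = $115,299.
Annual expense = $115,299 / 9 = $12,811.
End of year 1: book value $126,488.
End of year 2: book value $113,677.
End of year 3: book value $100,866.
End of year 4: book value $88,055.
End of year 5: book value $75,244.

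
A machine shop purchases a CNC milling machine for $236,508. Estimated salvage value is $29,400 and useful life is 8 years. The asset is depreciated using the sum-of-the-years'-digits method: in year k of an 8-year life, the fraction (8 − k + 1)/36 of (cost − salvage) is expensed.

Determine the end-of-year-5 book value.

Depreciable base = $236,508 − $29,400 = $207,108.
Sum of the years' digits = 8+7+6+5+4+3+2+1 = 36.
Year 1: $207,108 × 8/36 = $46,024. Book value $190,484.
Year 2: $207,108 × 7/36 = $40,271. Book value $150,213.
Year 3: $207,108 × 6/36 = $34,518. Book value $115,695.
Year 4: $207,108 × 5/36 = $28,765. Book value $86,930.
Year 5: $207,108 × 4/36 = $23,012. Book value $63,918.

$63,918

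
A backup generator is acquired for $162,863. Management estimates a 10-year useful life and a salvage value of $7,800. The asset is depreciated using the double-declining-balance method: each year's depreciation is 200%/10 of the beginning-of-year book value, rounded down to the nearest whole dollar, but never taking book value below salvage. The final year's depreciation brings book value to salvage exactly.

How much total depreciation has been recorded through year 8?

Depreciable base = $162,863 − $7,800 = $155,063.
Year 1: ⌊$162,863 × 200%/10⌋ = $32,572. Book value $130,291.
Year 2: ⌊$130,291 × 200%/10⌋ = $26,058. Book value $104,233.
Year 3: ⌊$104,233 × 200%/10⌋ = $20,846. Book value $83,387.
Year 4: ⌊$83,387 × 200%/10⌋ = $16,677. Book value $66,710.
Year 5: ⌊$66,710 × 200%/10⌋ = $13,342. Book value $53,368.
Year 6: ⌊$53,368 × 200%/10⌋ = $10,673. Book value $42,695.
Year 7: ⌊$42,695 × 200%/10⌋ = $8,539. Book value $34,156.
Year 8: ⌊$34,156 × 200%/10⌋ = $6,831. Book value $27,325.
Accumulated through year 8 = $162,863 − $27,325 = $135,538.

$135,538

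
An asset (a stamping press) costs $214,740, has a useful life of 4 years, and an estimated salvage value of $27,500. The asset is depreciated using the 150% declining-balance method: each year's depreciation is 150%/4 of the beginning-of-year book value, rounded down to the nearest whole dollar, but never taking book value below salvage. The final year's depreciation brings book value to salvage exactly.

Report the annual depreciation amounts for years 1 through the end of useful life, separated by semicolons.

$80,527; $50,329; $31,456; $24,928

Depreciable base = $214,740 − $27,500 = $187,240.
Year 1: ⌊$214,740 × 150%/4⌋ = $80,527. Book value $134,213.
Year 2: ⌊$134,213 × 150%/4⌋ = $50,329. Book value $83,884.
Year 3: ⌊$83,884 × 150%/4⌋ = $31,456. Book value $52,428.
Year 4 (final): $52,428 − $27,500 = $24,928. Book value $27,500.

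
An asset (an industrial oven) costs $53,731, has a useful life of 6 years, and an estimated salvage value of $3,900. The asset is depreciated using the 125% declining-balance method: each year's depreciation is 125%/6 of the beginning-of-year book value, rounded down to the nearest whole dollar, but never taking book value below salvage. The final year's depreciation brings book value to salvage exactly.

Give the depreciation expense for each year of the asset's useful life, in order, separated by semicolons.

Depreciable base = $53,731 − $3,900 = $49,831.
Year 1: ⌊$53,731 × 125%/6⌋ = $11,193. Book value $42,538.
Year 2: ⌊$42,538 × 125%/6⌋ = $8,862. Book value $33,676.
Year 3: ⌊$33,676 × 125%/6⌋ = $7,015. Book value $26,661.
Year 4: ⌊$26,661 × 125%/6⌋ = $5,554. Book value $21,107.
Year 5: ⌊$21,107 × 125%/6⌋ = $4,397. Book value $16,710.
Year 6 (final): $16,710 − $3,900 = $12,810. Book value $3,900.

$11,193; $8,862; $7,015; $5,554; $4,397; $12,810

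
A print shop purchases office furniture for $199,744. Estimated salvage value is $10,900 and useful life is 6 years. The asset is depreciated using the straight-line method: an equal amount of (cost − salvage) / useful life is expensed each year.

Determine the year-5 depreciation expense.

Depreciable base = $199,744 − $10,900 = $188,844.
Annual expense = $188,844 / 6 = $31,474.

$31,474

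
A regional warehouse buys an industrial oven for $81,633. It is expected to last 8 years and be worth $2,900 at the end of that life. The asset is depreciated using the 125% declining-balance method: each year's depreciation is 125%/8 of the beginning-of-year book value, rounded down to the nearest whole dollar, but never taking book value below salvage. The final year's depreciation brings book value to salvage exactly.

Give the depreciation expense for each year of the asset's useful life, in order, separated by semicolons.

Depreciable base = $81,633 − $2,900 = $78,733.
Year 1: ⌊$81,633 × 125%/8⌋ = $12,755. Book value $68,878.
Year 2: ⌊$68,878 × 125%/8⌋ = $10,762. Book value $58,116.
Year 3: ⌊$58,116 × 125%/8⌋ = $9,080. Book value $49,036.
Year 4: ⌊$49,036 × 125%/8⌋ = $7,661. Book value $41,375.
Year 5: ⌊$41,375 × 125%/8⌋ = $6,464. Book value $34,911.
Year 6: ⌊$34,911 × 125%/8⌋ = $5,454. Book value $29,457.
Year 7: ⌊$29,457 × 125%/8⌋ = $4,602. Book value $24,855.
Year 8 (final): $24,855 − $2,900 = $21,955. Book value $2,900.

$12,755; $10,762; $9,080; $7,661; $6,464; $5,454; $4,602; $21,955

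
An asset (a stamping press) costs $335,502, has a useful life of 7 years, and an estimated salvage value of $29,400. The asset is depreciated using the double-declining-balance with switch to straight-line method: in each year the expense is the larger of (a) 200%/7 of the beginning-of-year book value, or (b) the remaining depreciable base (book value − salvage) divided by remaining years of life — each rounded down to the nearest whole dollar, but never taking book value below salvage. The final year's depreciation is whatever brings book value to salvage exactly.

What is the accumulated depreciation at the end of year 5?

Depreciable base = $335,502 − $29,400 = $306,102.
Year 1: DB = ⌊$335,502 × 200%/7⌋ = $95,857; SL = ⌊$306,102/7⌋ = $43,728 → take DB $95,857. Book value $239,645.
Year 2: DB = ⌊$239,645 × 200%/7⌋ = $68,470; SL = ⌊$210,245/6⌋ = $35,040 → take DB $68,470. Book value $171,175.
Year 3: DB = ⌊$171,175 × 200%/7⌋ = $48,907; SL = ⌊$141,775/5⌋ = $28,355 → take DB $48,907. Book value $122,268.
Year 4: DB = ⌊$122,268 × 200%/7⌋ = $34,933; SL = ⌊$92,868/4⌋ = $23,217 → take DB $34,933. Book value $87,335.
Year 5: DB = ⌊$87,335 × 200%/7⌋ = $24,952; SL = ⌊$57,935/3⌋ = $19,311 → take DB $24,952. Book value $62,383.
Accumulated through year 5 = $335,502 − $62,383 = $273,119.

$273,119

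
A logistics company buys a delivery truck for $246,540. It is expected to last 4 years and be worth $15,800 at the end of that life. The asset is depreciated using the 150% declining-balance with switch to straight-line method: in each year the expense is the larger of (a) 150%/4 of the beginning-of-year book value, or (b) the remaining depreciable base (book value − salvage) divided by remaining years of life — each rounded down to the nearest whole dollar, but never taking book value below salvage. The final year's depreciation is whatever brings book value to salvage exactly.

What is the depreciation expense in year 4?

$40,253

Depreciable base = $246,540 − $15,800 = $230,740.
Year 1: DB = ⌊$246,540 × 150%/4⌋ = $92,452; SL = ⌊$230,740/4⌋ = $57,685 → take DB $92,452. Book value $154,088.
Year 2: DB = ⌊$154,088 × 150%/4⌋ = $57,783; SL = ⌊$138,288/3⌋ = $46,096 → take DB $57,783. Book value $96,305.
Year 3: DB = ⌊$96,305 × 150%/4⌋ = $36,114; SL = ⌊$80,505/2⌋ = $40,252 → take SL $40,252. Book value $56,053.
Year 4 (final): $56,053 − $15,800 = $40,253. Book value $15,800.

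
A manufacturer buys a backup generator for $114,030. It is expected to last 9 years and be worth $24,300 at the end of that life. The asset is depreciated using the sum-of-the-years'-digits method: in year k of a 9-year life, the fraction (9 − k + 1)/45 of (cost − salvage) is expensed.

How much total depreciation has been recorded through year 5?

$69,790

Depreciable base = $114,030 − $24,300 = $89,730.
Sum of the years' digits = 9+8+7+6+5+4+3+2+1 = 45.
Year 1: $89,730 × 9/45 = $17,946. Book value $96,084.
Year 2: $89,730 × 8/45 = $15,952. Book value $80,132.
Year 3: $89,730 × 7/45 = $13,958. Book value $66,174.
Year 4: $89,730 × 6/45 = $11,964. Book value $54,210.
Year 5: $89,730 × 5/45 = $9,970. Book value $44,240.
Accumulated through year 5 = $114,030 − $44,240 = $69,790.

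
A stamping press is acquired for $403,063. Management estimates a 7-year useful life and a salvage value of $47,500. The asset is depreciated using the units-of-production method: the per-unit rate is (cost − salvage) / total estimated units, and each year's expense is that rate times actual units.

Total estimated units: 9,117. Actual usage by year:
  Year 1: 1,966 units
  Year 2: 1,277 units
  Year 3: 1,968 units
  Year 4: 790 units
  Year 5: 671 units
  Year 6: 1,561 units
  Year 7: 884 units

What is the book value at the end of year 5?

Depreciable base = $403,063 − $47,500 = $355,563.
Rate = $355,563 / 9,117 units = $39 per unit.
Year 1: 1,966 × $39 = $76,674. Book value $326,389.
Year 2: 1,277 × $39 = $49,803. Book value $276,586.
Year 3: 1,968 × $39 = $76,752. Book value $199,834.
Year 4: 790 × $39 = $30,810. Book value $169,024.
Year 5: 671 × $39 = $26,169. Book value $142,855.

$142,855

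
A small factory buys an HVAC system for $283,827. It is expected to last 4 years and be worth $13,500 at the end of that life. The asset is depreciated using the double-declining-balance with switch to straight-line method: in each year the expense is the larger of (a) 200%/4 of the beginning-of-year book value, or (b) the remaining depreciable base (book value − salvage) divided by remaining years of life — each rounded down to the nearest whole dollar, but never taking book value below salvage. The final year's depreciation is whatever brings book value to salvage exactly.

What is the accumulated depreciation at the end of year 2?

Depreciable base = $283,827 − $13,500 = $270,327.
Year 1: DB = ⌊$283,827 × 200%/4⌋ = $141,913; SL = ⌊$270,327/4⌋ = $67,581 → take DB $141,913. Book value $141,914.
Year 2: DB = ⌊$141,914 × 200%/4⌋ = $70,957; SL = ⌊$128,414/3⌋ = $42,804 → take DB $70,957. Book value $70,957.
Accumulated through year 2 = $283,827 − $70,957 = $212,870.

$212,870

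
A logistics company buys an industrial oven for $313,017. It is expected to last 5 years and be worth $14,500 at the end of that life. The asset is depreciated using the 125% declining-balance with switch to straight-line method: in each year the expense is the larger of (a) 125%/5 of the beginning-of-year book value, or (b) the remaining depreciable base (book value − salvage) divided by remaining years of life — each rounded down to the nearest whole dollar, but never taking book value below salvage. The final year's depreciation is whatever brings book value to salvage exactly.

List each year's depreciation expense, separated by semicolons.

Depreciable base = $313,017 − $14,500 = $298,517.
Year 1: DB = ⌊$313,017 × 125%/5⌋ = $78,254; SL = ⌊$298,517/5⌋ = $59,703 → take DB $78,254. Book value $234,763.
Year 2: DB = ⌊$234,763 × 125%/5⌋ = $58,690; SL = ⌊$220,263/4⌋ = $55,065 → take DB $58,690. Book value $176,073.
Year 3: DB = ⌊$176,073 × 125%/5⌋ = $44,018; SL = ⌊$161,573/3⌋ = $53,857 → take SL $53,857. Book value $122,216.
Year 4: DB = ⌊$122,216 × 125%/5⌋ = $30,554; SL = ⌊$107,716/2⌋ = $53,858 → take SL $53,858. Book value $68,358.
Year 5 (final): $68,358 − $14,500 = $53,858. Book value $14,500.

$78,254; $58,690; $53,857; $53,858; $53,858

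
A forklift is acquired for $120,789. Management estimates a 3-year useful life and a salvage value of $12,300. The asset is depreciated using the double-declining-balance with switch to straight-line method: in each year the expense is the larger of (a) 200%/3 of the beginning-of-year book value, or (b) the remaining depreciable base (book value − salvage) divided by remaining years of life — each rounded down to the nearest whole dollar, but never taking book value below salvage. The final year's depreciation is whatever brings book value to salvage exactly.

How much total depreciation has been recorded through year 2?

$107,368

Depreciable base = $120,789 − $12,300 = $108,489.
Year 1: DB = ⌊$120,789 × 200%/3⌋ = $80,526; SL = ⌊$108,489/3⌋ = $36,163 → take DB $80,526. Book value $40,263.
Year 2: DB = ⌊$40,263 × 200%/3⌋ = $26,842; SL = ⌊$27,963/2⌋ = $13,981 → take DB $26,842. Book value $13,421.
Accumulated through year 2 = $120,789 − $13,421 = $107,368.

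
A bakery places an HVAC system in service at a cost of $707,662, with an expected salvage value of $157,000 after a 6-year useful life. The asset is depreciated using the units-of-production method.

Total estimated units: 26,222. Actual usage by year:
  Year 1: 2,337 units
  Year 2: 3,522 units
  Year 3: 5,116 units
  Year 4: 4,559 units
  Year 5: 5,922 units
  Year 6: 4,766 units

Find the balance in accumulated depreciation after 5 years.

$450,576

Depreciable base = $707,662 − $157,000 = $550,662.
Rate = $550,662 / 26,222 units = $21 per unit.
Year 1: 2,337 × $21 = $49,077. Book value $658,585.
Year 2: 3,522 × $21 = $73,962. Book value $584,623.
Year 3: 5,116 × $21 = $107,436. Book value $477,187.
Year 4: 4,559 × $21 = $95,739. Book value $381,448.
Year 5: 5,922 × $21 = $124,362. Book value $257,086.
Accumulated through year 5 = $707,662 − $257,086 = $450,576.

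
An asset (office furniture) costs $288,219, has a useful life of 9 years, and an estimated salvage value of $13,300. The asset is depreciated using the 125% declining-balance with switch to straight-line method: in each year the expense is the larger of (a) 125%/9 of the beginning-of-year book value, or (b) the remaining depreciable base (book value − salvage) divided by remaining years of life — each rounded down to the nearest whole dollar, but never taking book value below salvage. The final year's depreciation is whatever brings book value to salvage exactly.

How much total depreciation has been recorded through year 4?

$132,639

Depreciable base = $288,219 − $13,300 = $274,919.
Year 1: DB = ⌊$288,219 × 125%/9⌋ = $40,030; SL = ⌊$274,919/9⌋ = $30,546 → take DB $40,030. Book value $248,189.
Year 2: DB = ⌊$248,189 × 125%/9⌋ = $34,470; SL = ⌊$234,889/8⌋ = $29,361 → take DB $34,470. Book value $213,719.
Year 3: DB = ⌊$213,719 × 125%/9⌋ = $29,683; SL = ⌊$200,419/7⌋ = $28,631 → take DB $29,683. Book value $184,036.
Year 4: DB = ⌊$184,036 × 125%/9⌋ = $25,560; SL = ⌊$170,736/6⌋ = $28,456 → take SL $28,456. Book value $155,580.
Accumulated through year 4 = $288,219 − $155,580 = $132,639.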